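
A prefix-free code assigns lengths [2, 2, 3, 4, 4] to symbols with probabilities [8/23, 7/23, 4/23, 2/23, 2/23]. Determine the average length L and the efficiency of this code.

Average length L = Σ p_i × l_i = 2.5217 bits
Entropy H = 2.1039 bits
Efficiency η = H/L × 100% = 83.43%


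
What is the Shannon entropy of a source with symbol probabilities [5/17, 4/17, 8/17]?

H(X) = -Σ p(x) log₂ p(x)
  -5/17 × log₂(5/17) = 0.5193
  -4/17 × log₂(4/17) = 0.4912
  -8/17 × log₂(8/17) = 0.5117
H(X) = 1.5222 bits


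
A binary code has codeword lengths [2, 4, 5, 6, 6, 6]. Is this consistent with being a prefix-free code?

Kraft inequality: Σ 2^(-l_i) ≤ 1 for prefix-free code
Calculating: 2^(-2) + 2^(-4) + 2^(-5) + 2^(-6) + 2^(-6) + 2^(-6)
= 0.25 + 0.0625 + 0.03125 + 0.015625 + 0.015625 + 0.015625
= 0.3906
Since 0.3906 ≤ 1, prefix-free code exists


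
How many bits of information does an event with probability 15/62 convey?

Information content I(x) = -log₂(p(x))
I = -log₂(15/62) = -log₂(0.2419)
I = 2.0473 bits


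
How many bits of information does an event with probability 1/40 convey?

Information content I(x) = -log₂(p(x))
I = -log₂(1/40) = -log₂(0.0250)
I = 5.3219 bits


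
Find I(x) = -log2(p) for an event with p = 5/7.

Information content I(x) = -log₂(p(x))
I = -log₂(5/7) = -log₂(0.7143)
I = 0.4854 bits


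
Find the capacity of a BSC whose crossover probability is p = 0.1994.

For BSC with error probability p:
C = 1 - H(p) where H(p) is binary entropy
H(0.1994) = -0.1994 × log₂(0.1994) - 0.8006 × log₂(0.8006)
H(p) = 0.7207
C = 1 - 0.7207 = 0.2793 bits/use


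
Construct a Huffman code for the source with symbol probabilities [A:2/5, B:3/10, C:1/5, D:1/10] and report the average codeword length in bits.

Huffman tree construction:
Combine smallest probabilities repeatedly
Resulting codes:
  A: 0 (length 1)
  B: 10 (length 2)
  C: 111 (length 3)
  D: 110 (length 3)
Average length = Σ p(s) × length(s) = 1.9000 bits


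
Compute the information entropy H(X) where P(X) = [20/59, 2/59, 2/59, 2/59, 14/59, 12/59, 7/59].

H(X) = -Σ p(x) log₂ p(x)
  -20/59 × log₂(20/59) = 0.5291
  -2/59 × log₂(2/59) = 0.1655
  -2/59 × log₂(2/59) = 0.1655
  -2/59 × log₂(2/59) = 0.1655
  -14/59 × log₂(14/59) = 0.4924
  -12/59 × log₂(12/59) = 0.4673
  -7/59 × log₂(7/59) = 0.3649
H(X) = 2.3502 bits


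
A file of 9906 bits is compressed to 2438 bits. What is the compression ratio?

Compression ratio = Original / Compressed
= 9906 / 2438 = 4.06:1


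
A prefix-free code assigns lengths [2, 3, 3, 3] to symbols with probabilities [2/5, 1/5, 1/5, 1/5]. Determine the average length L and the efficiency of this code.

Average length L = Σ p_i × l_i = 2.6000 bits
Entropy H = 1.9219 bits
Efficiency η = H/L × 100% = 73.92%


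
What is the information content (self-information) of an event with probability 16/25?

Information content I(x) = -log₂(p(x))
I = -log₂(16/25) = -log₂(0.6400)
I = 0.6439 bits


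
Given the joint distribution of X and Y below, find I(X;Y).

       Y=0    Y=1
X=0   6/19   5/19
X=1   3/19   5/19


H(X) = 0.9819, H(Y) = 0.9980, H(X,Y) = 1.9593
I(X;Y) = H(X) + H(Y) - H(X,Y) = 0.0206 bits


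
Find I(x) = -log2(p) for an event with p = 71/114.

Information content I(x) = -log₂(p(x))
I = -log₂(71/114) = -log₂(0.6228)
I = 0.6831 bits


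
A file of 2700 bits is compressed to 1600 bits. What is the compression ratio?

Compression ratio = Original / Compressed
= 2700 / 1600 = 1.69:1


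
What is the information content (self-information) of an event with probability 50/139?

Information content I(x) = -log₂(p(x))
I = -log₂(50/139) = -log₂(0.3597)
I = 1.4751 bits


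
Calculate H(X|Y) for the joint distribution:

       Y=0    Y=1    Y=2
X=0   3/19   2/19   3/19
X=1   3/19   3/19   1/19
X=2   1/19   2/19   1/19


H(X|Y) = Σ_y p(y) H(X|Y=y)
  p(Y=0) = 7/19, H(X|Y=0) = 1.4488
  p(Y=1) = 7/19, H(X|Y=1) = 1.5567
  p(Y=2) = 5/19, H(X|Y=2) = 1.3710
H(X|Y) = 0.3684×1.4488 + 0.3684×1.5567 + 0.2632×1.3710 = 1.4681 bits


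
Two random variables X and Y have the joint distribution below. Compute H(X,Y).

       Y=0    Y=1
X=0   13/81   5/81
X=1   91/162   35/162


H(X,Y) = -Σ p(x,y) log₂ p(x,y)
  p(0,0)=13/81: -0.1605 × log₂(0.1605) = 0.4236
  p(0,1)=5/81: -0.0617 × log₂(0.0617) = 0.2480
  p(1,0)=91/162: -0.5617 × log₂(0.5617) = 0.4674
  p(1,1)=35/162: -0.2160 × log₂(0.2160) = 0.4776
H(X,Y) = 1.6166 bits


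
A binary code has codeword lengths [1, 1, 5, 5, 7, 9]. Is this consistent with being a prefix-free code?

Kraft inequality: Σ 2^(-l_i) ≤ 1 for prefix-free code
Calculating: 2^(-1) + 2^(-1) + 2^(-5) + 2^(-5) + 2^(-7) + 2^(-9)
= 0.5 + 0.5 + 0.03125 + 0.03125 + 0.0078125 + 0.001953125
= 1.0723
Since 1.0723 > 1, prefix-free code does not exist


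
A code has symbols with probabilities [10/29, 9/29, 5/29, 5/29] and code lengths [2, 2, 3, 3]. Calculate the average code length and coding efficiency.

Average length L = Σ p_i × l_i = 2.3448 bits
Entropy H = 1.9281 bits
Efficiency η = H/L × 100% = 82.23%


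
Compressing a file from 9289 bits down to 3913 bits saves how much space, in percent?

Space savings = (1 - Compressed/Original) × 100%
= (1 - 3913/9289) × 100%
= 57.87%


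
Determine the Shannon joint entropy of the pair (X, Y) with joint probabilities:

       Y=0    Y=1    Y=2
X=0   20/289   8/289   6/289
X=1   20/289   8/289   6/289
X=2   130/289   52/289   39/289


H(X,Y) = -Σ p(x,y) log₂ p(x,y)
  p(0,0)=20/289: -0.0692 × log₂(0.0692) = 0.2666
  p(0,1)=8/289: -0.0277 × log₂(0.0277) = 0.1433
  p(0,2)=6/289: -0.0208 × log₂(0.0208) = 0.1161
  p(1,0)=20/289: -0.0692 × log₂(0.0692) = 0.2666
  p(1,1)=8/289: -0.0277 × log₂(0.0277) = 0.1433
  p(1,2)=6/289: -0.0208 × log₂(0.0208) = 0.1161
  p(2,0)=130/289: -0.4498 × log₂(0.4498) = 0.5185
  p(2,1)=52/289: -0.1799 × log₂(0.1799) = 0.4452
  p(2,2)=39/289: -0.1349 × log₂(0.1349) = 0.3899
H(X,Y) = 2.4055 bits


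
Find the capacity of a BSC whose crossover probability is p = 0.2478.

For BSC with error probability p:
C = 1 - H(p) where H(p) is binary entropy
H(0.2478) = -0.2478 × log₂(0.2478) - 0.7522 × log₂(0.7522)
H(p) = 0.8078
C = 1 - 0.8078 = 0.1922 bits/use


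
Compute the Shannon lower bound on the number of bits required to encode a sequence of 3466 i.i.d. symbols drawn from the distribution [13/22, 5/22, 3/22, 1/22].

Entropy H = 1.5290 bits/symbol
Minimum bits = H × n = 1.5290 × 3466
= 5299.40 bits


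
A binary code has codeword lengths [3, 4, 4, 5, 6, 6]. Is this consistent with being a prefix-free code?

Kraft inequality: Σ 2^(-l_i) ≤ 1 for prefix-free code
Calculating: 2^(-3) + 2^(-4) + 2^(-4) + 2^(-5) + 2^(-6) + 2^(-6)
= 0.125 + 0.0625 + 0.0625 + 0.03125 + 0.015625 + 0.015625
= 0.3125
Since 0.3125 ≤ 1, prefix-free code exists


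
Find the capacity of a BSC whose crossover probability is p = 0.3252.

For BSC with error probability p:
C = 1 - H(p) where H(p) is binary entropy
H(0.3252) = -0.3252 × log₂(0.3252) - 0.6748 × log₂(0.6748)
H(p) = 0.9099
C = 1 - 0.9099 = 0.0901 bits/use


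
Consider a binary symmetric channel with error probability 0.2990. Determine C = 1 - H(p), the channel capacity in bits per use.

For BSC with error probability p:
C = 1 - H(p) where H(p) is binary entropy
H(0.2990) = -0.2990 × log₂(0.2990) - 0.7010 × log₂(0.7010)
H(p) = 0.8801
C = 1 - 0.8801 = 0.1199 bits/use


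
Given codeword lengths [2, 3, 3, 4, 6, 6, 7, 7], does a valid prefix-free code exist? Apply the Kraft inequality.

Kraft inequality: Σ 2^(-l_i) ≤ 1 for prefix-free code
Calculating: 2^(-2) + 2^(-3) + 2^(-3) + 2^(-4) + 2^(-6) + 2^(-6) + 2^(-7) + 2^(-7)
= 0.25 + 0.125 + 0.125 + 0.0625 + 0.015625 + 0.015625 + 0.0078125 + 0.0078125
= 0.6094
Since 0.6094 ≤ 1, prefix-free code exists


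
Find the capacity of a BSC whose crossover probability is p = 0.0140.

For BSC with error probability p:
C = 1 - H(p) where H(p) is binary entropy
H(0.0140) = -0.0140 × log₂(0.0140) - 0.9860 × log₂(0.9860)
H(p) = 0.1063
C = 1 - 0.1063 = 0.8937 bits/use


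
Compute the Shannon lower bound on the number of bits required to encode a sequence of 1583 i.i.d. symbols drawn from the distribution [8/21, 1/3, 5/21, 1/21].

Entropy H = 1.7608 bits/symbol
Minimum bits = H × n = 1.7608 × 1583
= 2787.40 bits


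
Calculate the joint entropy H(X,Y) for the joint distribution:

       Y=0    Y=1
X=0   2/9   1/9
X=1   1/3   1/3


H(X,Y) = -Σ p(x,y) log₂ p(x,y)
  p(0,0)=2/9: -0.2222 × log₂(0.2222) = 0.4822
  p(0,1)=1/9: -0.1111 × log₂(0.1111) = 0.3522
  p(1,0)=1/3: -0.3333 × log₂(0.3333) = 0.5283
  p(1,1)=1/3: -0.3333 × log₂(0.3333) = 0.5283
H(X,Y) = 1.8911 bits


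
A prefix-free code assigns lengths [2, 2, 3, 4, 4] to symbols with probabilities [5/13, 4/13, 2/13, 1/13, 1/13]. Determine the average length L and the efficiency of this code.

Average length L = Σ p_i × l_i = 2.4615 bits
Entropy H = 2.0382 bits
Efficiency η = H/L × 100% = 82.80%


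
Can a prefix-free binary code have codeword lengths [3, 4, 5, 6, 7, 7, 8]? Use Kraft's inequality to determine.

Kraft inequality: Σ 2^(-l_i) ≤ 1 for prefix-free code
Calculating: 2^(-3) + 2^(-4) + 2^(-5) + 2^(-6) + 2^(-7) + 2^(-7) + 2^(-8)
= 0.125 + 0.0625 + 0.03125 + 0.015625 + 0.0078125 + 0.0078125 + 0.00390625
= 0.2539
Since 0.2539 ≤ 1, prefix-free code exists


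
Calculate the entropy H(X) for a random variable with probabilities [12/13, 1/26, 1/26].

H(X) = -Σ p(x) log₂ p(x)
  -12/13 × log₂(12/13) = 0.1066
  -1/26 × log₂(1/26) = 0.1808
  -1/26 × log₂(1/26) = 0.1808
H(X) = 0.4682 bits


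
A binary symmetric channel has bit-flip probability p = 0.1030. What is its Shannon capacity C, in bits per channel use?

For BSC with error probability p:
C = 1 - H(p) where H(p) is binary entropy
H(0.1030) = -0.1030 × log₂(0.1030) - 0.8970 × log₂(0.8970)
H(p) = 0.4784
C = 1 - 0.4784 = 0.5216 bits/use


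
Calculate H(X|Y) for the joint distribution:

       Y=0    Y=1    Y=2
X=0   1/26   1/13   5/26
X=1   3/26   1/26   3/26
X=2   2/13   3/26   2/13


H(X|Y) = Σ_y p(y) H(X|Y=y)
  p(Y=0) = 4/13, H(X|Y=0) = 1.4056
  p(Y=1) = 3/13, H(X|Y=1) = 1.4591
  p(Y=2) = 6/13, H(X|Y=2) = 1.5546
H(X|Y) = 0.3077×1.4056 + 0.2308×1.4591 + 0.4615×1.5546 = 1.4867 bits


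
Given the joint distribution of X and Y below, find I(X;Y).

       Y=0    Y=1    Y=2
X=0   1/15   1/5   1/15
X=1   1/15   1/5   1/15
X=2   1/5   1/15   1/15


H(X) = 1.5850, H(Y) = 1.5058, H(X,Y) = 2.9559
I(X;Y) = H(X) + H(Y) - H(X,Y) = 0.1349 bits


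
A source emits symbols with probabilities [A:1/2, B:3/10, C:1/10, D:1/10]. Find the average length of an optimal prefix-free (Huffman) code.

Huffman tree construction:
Combine smallest probabilities repeatedly
Resulting codes:
  A: 0 (length 1)
  B: 11 (length 2)
  C: 100 (length 3)
  D: 101 (length 3)
Average length = Σ p(s) × length(s) = 1.7000 bits


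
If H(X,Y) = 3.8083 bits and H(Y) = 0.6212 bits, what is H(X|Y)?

Chain rule: H(X,Y) = H(X|Y) + H(Y)
H(X|Y) = H(X,Y) - H(Y) = 3.8083 - 0.6212 = 3.1871 bits


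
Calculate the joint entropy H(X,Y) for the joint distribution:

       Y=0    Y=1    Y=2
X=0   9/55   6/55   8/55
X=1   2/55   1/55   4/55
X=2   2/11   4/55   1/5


H(X,Y) = -Σ p(x,y) log₂ p(x,y)
  p(0,0)=9/55: -0.1636 × log₂(0.1636) = 0.4273
  p(0,1)=6/55: -0.1091 × log₂(0.1091) = 0.3487
  p(0,2)=8/55: -0.1455 × log₂(0.1455) = 0.4046
  p(1,0)=2/55: -0.0364 × log₂(0.0364) = 0.1739
  p(1,1)=1/55: -0.0182 × log₂(0.0182) = 0.1051
  p(1,2)=4/55: -0.0727 × log₂(0.0727) = 0.2750
  p(2,0)=2/11: -0.1818 × log₂(0.1818) = 0.4472
  p(2,1)=4/55: -0.0727 × log₂(0.0727) = 0.2750
  p(2,2)=1/5: -0.2000 × log₂(0.2000) = 0.4644
H(X,Y) = 2.9211 bits


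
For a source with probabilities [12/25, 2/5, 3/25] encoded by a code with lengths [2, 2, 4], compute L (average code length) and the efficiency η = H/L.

Average length L = Σ p_i × l_i = 2.2400 bits
Entropy H = 1.4041 bits
Efficiency η = H/L × 100% = 62.68%


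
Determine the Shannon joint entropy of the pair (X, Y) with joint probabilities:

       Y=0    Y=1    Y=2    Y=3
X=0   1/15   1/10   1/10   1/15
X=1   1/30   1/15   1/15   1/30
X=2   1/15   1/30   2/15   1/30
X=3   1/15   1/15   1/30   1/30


H(X,Y) = -Σ p(x,y) log₂ p(x,y)
  p(0,0)=1/15: -0.0667 × log₂(0.0667) = 0.2605
  p(0,1)=1/10: -0.1000 × log₂(0.1000) = 0.3322
  p(0,2)=1/10: -0.1000 × log₂(0.1000) = 0.3322
  p(0,3)=1/15: -0.0667 × log₂(0.0667) = 0.2605
  p(1,0)=1/30: -0.0333 × log₂(0.0333) = 0.1636
  p(1,1)=1/15: -0.0667 × log₂(0.0667) = 0.2605
  p(1,2)=1/15: -0.0667 × log₂(0.0667) = 0.2605
  p(1,3)=1/30: -0.0333 × log₂(0.0333) = 0.1636
  p(2,0)=1/15: -0.0667 × log₂(0.0667) = 0.2605
  p(2,1)=1/30: -0.0333 × log₂(0.0333) = 0.1636
  p(2,2)=2/15: -0.1333 × log₂(0.1333) = 0.3876
  p(2,3)=1/30: -0.0333 × log₂(0.0333) = 0.1636
  p(3,0)=1/15: -0.0667 × log₂(0.0667) = 0.2605
  p(3,1)=1/15: -0.0667 × log₂(0.0667) = 0.2605
  p(3,2)=1/30: -0.0333 × log₂(0.0333) = 0.1636
  p(3,3)=1/30: -0.0333 × log₂(0.0333) = 0.1636
H(X,Y) = 3.8566 bits


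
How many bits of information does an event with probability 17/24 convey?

Information content I(x) = -log₂(p(x))
I = -log₂(17/24) = -log₂(0.7083)
I = 0.4975 bits


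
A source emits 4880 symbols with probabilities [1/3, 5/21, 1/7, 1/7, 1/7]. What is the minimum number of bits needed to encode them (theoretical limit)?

Entropy H = 2.2244 bits/symbol
Minimum bits = H × n = 2.2244 × 4880
= 10855.18 bits


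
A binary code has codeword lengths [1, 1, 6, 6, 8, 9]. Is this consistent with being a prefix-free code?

Kraft inequality: Σ 2^(-l_i) ≤ 1 for prefix-free code
Calculating: 2^(-1) + 2^(-1) + 2^(-6) + 2^(-6) + 2^(-8) + 2^(-9)
= 0.5 + 0.5 + 0.015625 + 0.015625 + 0.00390625 + 0.001953125
= 1.0371
Since 1.0371 > 1, prefix-free code does not exist


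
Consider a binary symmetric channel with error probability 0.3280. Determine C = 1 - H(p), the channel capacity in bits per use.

For BSC with error probability p:
C = 1 - H(p) where H(p) is binary entropy
H(0.3280) = -0.3280 × log₂(0.3280) - 0.6720 × log₂(0.6720)
H(p) = 0.9129
C = 1 - 0.9129 = 0.0871 bits/use


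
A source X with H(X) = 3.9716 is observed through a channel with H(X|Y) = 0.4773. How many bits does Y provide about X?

I(X;Y) = H(X) - H(X|Y)
I(X;Y) = 3.9716 - 0.4773 = 3.4943 bits


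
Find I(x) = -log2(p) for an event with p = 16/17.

Information content I(x) = -log₂(p(x))
I = -log₂(16/17) = -log₂(0.9412)
I = 0.0875 bits


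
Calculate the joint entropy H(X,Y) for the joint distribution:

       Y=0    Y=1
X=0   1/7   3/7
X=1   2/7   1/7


H(X,Y) = -Σ p(x,y) log₂ p(x,y)
  p(0,0)=1/7: -0.1429 × log₂(0.1429) = 0.4011
  p(0,1)=3/7: -0.4286 × log₂(0.4286) = 0.5239
  p(1,0)=2/7: -0.2857 × log₂(0.2857) = 0.5164
  p(1,1)=1/7: -0.1429 × log₂(0.1429) = 0.4011
H(X,Y) = 1.8424 bits


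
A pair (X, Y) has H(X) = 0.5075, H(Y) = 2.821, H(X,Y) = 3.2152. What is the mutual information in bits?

I(X;Y) = H(X) + H(Y) - H(X,Y)
I(X;Y) = 0.5075 + 2.821 - 3.2152 = 0.1133 bits


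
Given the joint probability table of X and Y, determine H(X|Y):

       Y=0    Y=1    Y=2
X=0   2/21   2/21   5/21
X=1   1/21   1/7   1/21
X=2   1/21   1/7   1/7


H(X|Y) = Σ_y p(y) H(X|Y=y)
  p(Y=0) = 4/21, H(X|Y=0) = 1.5000
  p(Y=1) = 8/21, H(X|Y=1) = 1.5613
  p(Y=2) = 3/7, H(X|Y=2) = 1.3516
H(X|Y) = 0.1905×1.5000 + 0.3810×1.5613 + 0.4286×1.3516 = 1.4598 bits


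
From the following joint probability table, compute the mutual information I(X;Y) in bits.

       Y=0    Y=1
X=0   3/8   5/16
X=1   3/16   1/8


H(X) = 0.8960, H(Y) = 0.9887, H(X,Y) = 1.8829
I(X;Y) = H(X) + H(Y) - H(X,Y) = 0.0019 bits


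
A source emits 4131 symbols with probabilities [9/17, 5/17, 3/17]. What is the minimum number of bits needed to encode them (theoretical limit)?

Entropy H = 1.4466 bits/symbol
Minimum bits = H × n = 1.4466 × 4131
= 5976.10 bits


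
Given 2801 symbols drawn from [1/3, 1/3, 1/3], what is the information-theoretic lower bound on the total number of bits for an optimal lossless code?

Entropy H = 1.5850 bits/symbol
Minimum bits = H × n = 1.5850 × 2801
= 4439.48 bits


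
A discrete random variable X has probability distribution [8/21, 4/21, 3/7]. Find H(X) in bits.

H(X) = -Σ p(x) log₂ p(x)
  -8/21 × log₂(8/21) = 0.5304
  -4/21 × log₂(4/21) = 0.4557
  -3/7 × log₂(3/7) = 0.5239
H(X) = 1.5100 bits


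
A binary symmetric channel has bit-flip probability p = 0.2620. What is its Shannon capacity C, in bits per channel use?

For BSC with error probability p:
C = 1 - H(p) where H(p) is binary entropy
H(0.2620) = -0.2620 × log₂(0.2620) - 0.7380 × log₂(0.7380)
H(p) = 0.8297
C = 1 - 0.8297 = 0.1703 bits/use


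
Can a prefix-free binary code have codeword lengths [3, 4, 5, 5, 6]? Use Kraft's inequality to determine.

Kraft inequality: Σ 2^(-l_i) ≤ 1 for prefix-free code
Calculating: 2^(-3) + 2^(-4) + 2^(-5) + 2^(-5) + 2^(-6)
= 0.125 + 0.0625 + 0.03125 + 0.03125 + 0.015625
= 0.2656
Since 0.2656 ≤ 1, prefix-free code exists


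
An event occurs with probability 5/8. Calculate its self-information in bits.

Information content I(x) = -log₂(p(x))
I = -log₂(5/8) = -log₂(0.6250)
I = 0.6781 bits


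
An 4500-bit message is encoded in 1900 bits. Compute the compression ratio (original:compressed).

Compression ratio = Original / Compressed
= 4500 / 1900 = 2.37:1


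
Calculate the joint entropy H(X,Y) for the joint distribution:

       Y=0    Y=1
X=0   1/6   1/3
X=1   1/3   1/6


H(X,Y) = -Σ p(x,y) log₂ p(x,y)
  p(0,0)=1/6: -0.1667 × log₂(0.1667) = 0.4308
  p(0,1)=1/3: -0.3333 × log₂(0.3333) = 0.5283
  p(1,0)=1/3: -0.3333 × log₂(0.3333) = 0.5283
  p(1,1)=1/6: -0.1667 × log₂(0.1667) = 0.4308
H(X,Y) = 1.9183 bits


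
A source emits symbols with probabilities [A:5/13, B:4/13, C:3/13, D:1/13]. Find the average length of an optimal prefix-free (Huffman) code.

Huffman tree construction:
Combine smallest probabilities repeatedly
Resulting codes:
  A: 0 (length 1)
  B: 10 (length 2)
  C: 111 (length 3)
  D: 110 (length 3)
Average length = Σ p(s) × length(s) = 1.9231 bits


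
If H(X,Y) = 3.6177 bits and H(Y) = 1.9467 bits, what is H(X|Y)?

Chain rule: H(X,Y) = H(X|Y) + H(Y)
H(X|Y) = H(X,Y) - H(Y) = 3.6177 - 1.9467 = 1.671 bits


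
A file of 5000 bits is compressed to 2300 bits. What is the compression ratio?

Compression ratio = Original / Compressed
= 5000 / 2300 = 2.17:1


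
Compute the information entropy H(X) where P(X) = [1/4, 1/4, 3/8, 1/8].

H(X) = -Σ p(x) log₂ p(x)
  -1/4 × log₂(1/4) = 0.5000
  -1/4 × log₂(1/4) = 0.5000
  -3/8 × log₂(3/8) = 0.5306
  -1/8 × log₂(1/8) = 0.3750
H(X) = 1.9056 bits


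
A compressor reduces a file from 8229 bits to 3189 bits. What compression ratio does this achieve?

Compression ratio = Original / Compressed
= 8229 / 3189 = 2.58:1


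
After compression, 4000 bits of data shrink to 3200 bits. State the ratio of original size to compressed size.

Compression ratio = Original / Compressed
= 4000 / 3200 = 1.25:1


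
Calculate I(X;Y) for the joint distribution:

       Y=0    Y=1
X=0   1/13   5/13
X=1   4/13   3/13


H(X) = 0.9957, H(Y) = 0.9612, H(X,Y) = 1.8262
I(X;Y) = H(X) + H(Y) - H(X,Y) = 0.1307 bits


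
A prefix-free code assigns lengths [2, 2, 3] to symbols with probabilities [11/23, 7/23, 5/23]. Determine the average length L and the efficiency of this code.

Average length L = Σ p_i × l_i = 2.2174 bits
Entropy H = 1.5099 bits
Efficiency η = H/L × 100% = 68.09%


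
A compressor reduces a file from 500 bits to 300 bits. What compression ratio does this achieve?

Compression ratio = Original / Compressed
= 500 / 300 = 1.67:1


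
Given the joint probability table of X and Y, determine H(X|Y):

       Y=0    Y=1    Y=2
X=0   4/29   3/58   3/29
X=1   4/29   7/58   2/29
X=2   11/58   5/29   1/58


H(X|Y) = Σ_y p(y) H(X|Y=y)
  p(Y=0) = 27/58, H(X|Y=0) = 1.5677
  p(Y=1) = 10/29, H(X|Y=1) = 1.4406
  p(Y=2) = 11/58, H(X|Y=2) = 1.3222
H(X|Y) = 0.4655×1.5677 + 0.3448×1.4406 + 0.1897×1.3222 = 1.4773 bits


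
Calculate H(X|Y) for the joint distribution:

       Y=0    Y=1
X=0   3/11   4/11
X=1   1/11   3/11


H(X|Y) = Σ_y p(y) H(X|Y=y)
  p(Y=0) = 4/11, H(X|Y=0) = 0.8113
  p(Y=1) = 7/11, H(X|Y=1) = 0.9852
H(X|Y) = 0.3636×0.8113 + 0.6364×0.9852 = 0.9220 bits


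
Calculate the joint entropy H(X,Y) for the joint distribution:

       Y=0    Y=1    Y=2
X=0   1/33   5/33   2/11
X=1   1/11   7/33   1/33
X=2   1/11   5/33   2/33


H(X,Y) = -Σ p(x,y) log₂ p(x,y)
  p(0,0)=1/33: -0.0303 × log₂(0.0303) = 0.1529
  p(0,1)=5/33: -0.1515 × log₂(0.1515) = 0.4125
  p(0,2)=2/11: -0.1818 × log₂(0.1818) = 0.4472
  p(1,0)=1/11: -0.0909 × log₂(0.0909) = 0.3145
  p(1,1)=7/33: -0.2121 × log₂(0.2121) = 0.4745
  p(1,2)=1/33: -0.0303 × log₂(0.0303) = 0.1529
  p(2,0)=1/11: -0.0909 × log₂(0.0909) = 0.3145
  p(2,1)=5/33: -0.1515 × log₂(0.1515) = 0.4125
  p(2,2)=2/33: -0.0606 × log₂(0.0606) = 0.2451
H(X,Y) = 2.9265 bits


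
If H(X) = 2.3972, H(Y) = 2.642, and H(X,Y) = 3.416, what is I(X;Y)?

I(X;Y) = H(X) + H(Y) - H(X,Y)
I(X;Y) = 2.3972 + 2.642 - 3.416 = 1.6232 bits


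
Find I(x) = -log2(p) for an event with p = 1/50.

Information content I(x) = -log₂(p(x))
I = -log₂(1/50) = -log₂(0.0200)
I = 5.6439 bits


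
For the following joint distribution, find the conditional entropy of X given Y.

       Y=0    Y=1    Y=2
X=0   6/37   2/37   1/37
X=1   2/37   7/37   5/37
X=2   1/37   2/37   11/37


H(X|Y) = Σ_y p(y) H(X|Y=y)
  p(Y=0) = 9/37, H(X|Y=0) = 1.2244
  p(Y=1) = 11/37, H(X|Y=1) = 1.3093
  p(Y=2) = 17/37, H(X|Y=2) = 1.1661
H(X|Y) = 0.2432×1.2244 + 0.2973×1.3093 + 0.4595×1.1661 = 1.2228 bits


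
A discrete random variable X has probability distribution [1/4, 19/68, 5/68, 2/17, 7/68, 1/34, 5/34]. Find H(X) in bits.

H(X) = -Σ p(x) log₂ p(x)
  -1/4 × log₂(1/4) = 0.5000
  -19/68 × log₂(19/68) = 0.5140
  -5/68 × log₂(5/68) = 0.2769
  -2/17 × log₂(2/17) = 0.3632
  -7/68 × log₂(7/68) = 0.3377
  -1/34 × log₂(1/34) = 0.1496
  -5/34 × log₂(5/34) = 0.4067
H(X) = 2.5481 bits


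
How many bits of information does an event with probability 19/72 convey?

Information content I(x) = -log₂(p(x))
I = -log₂(19/72) = -log₂(0.2639)
I = 1.9220 bits


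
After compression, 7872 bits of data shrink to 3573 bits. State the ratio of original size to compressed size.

Compression ratio = Original / Compressed
= 7872 / 3573 = 2.20:1


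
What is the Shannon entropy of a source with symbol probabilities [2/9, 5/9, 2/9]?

H(X) = -Σ p(x) log₂ p(x)
  -2/9 × log₂(2/9) = 0.4822
  -5/9 × log₂(5/9) = 0.4711
  -2/9 × log₂(2/9) = 0.4822
H(X) = 1.4355 bits


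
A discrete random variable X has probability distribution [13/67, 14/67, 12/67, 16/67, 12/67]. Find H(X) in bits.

H(X) = -Σ p(x) log₂ p(x)
  -13/67 × log₂(13/67) = 0.4590
  -14/67 × log₂(14/67) = 0.4720
  -12/67 × log₂(12/67) = 0.4444
  -16/67 × log₂(16/67) = 0.4934
  -12/67 × log₂(12/67) = 0.4444
H(X) = 2.3131 bits


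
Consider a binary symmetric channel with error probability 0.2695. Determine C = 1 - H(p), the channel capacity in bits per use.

For BSC with error probability p:
C = 1 - H(p) where H(p) is binary entropy
H(0.2695) = -0.2695 × log₂(0.2695) - 0.7305 × log₂(0.7305)
H(p) = 0.8407
C = 1 - 0.8407 = 0.1593 bits/use


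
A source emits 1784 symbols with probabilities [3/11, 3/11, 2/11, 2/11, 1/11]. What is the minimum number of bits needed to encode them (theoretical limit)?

Entropy H = 2.2313 bits/symbol
Minimum bits = H × n = 2.2313 × 1784
= 3980.59 bits


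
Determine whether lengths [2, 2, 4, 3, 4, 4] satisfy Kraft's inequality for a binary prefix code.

Kraft inequality: Σ 2^(-l_i) ≤ 1 for prefix-free code
Calculating: 2^(-2) + 2^(-2) + 2^(-4) + 2^(-3) + 2^(-4) + 2^(-4)
= 0.25 + 0.25 + 0.0625 + 0.125 + 0.0625 + 0.0625
= 0.8125
Since 0.8125 ≤ 1, prefix-free code exists


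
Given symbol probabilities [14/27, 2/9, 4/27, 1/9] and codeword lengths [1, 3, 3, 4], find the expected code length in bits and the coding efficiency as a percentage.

Average length L = Σ p_i × l_i = 2.0741 bits
Entropy H = 1.7339 bits
Efficiency η = H/L × 100% = 83.60%


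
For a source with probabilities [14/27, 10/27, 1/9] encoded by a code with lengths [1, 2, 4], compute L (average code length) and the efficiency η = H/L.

Average length L = Σ p_i × l_i = 1.7037 bits
Entropy H = 1.3743 bits
Efficiency η = H/L × 100% = 80.66%


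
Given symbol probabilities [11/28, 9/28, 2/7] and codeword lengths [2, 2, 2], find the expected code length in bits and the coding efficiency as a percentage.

Average length L = Σ p_i × l_i = 2.0000 bits
Entropy H = 1.5722 bits
Efficiency η = H/L × 100% = 78.61%


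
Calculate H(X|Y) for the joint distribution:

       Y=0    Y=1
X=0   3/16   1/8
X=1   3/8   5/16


H(X|Y) = Σ_y p(y) H(X|Y=y)
  p(Y=0) = 9/16, H(X|Y=0) = 0.9183
  p(Y=1) = 7/16, H(X|Y=1) = 0.8631
H(X|Y) = 0.5625×0.9183 + 0.4375×0.8631 = 0.8942 bits


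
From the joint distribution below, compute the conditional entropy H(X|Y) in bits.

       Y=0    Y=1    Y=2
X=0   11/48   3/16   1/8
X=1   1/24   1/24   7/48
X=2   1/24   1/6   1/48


H(X|Y) = Σ_y p(y) H(X|Y=y)
  p(Y=0) = 5/16, H(X|Y=0) = 1.1033
  p(Y=1) = 19/48, H(X|Y=1) = 1.3780
  p(Y=2) = 7/24, H(X|Y=2) = 1.2958
H(X|Y) = 0.3125×1.1033 + 0.3958×1.3780 + 0.2917×1.2958 = 1.2682 bits


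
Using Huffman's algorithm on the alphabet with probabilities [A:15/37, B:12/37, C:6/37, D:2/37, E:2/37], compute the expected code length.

Huffman tree construction:
Combine smallest probabilities repeatedly
Resulting codes:
  A: 0 (length 1)
  B: 11 (length 2)
  C: 101 (length 3)
  D: 1000 (length 4)
  E: 1001 (length 4)
Average length = Σ p(s) × length(s) = 1.9730 bits


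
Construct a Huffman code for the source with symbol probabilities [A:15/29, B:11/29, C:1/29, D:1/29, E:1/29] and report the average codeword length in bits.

Huffman tree construction:
Combine smallest probabilities repeatedly
Resulting codes:
  A: 1 (length 1)
  B: 01 (length 2)
  C: 0010 (length 4)
  D: 0011 (length 4)
  E: 000 (length 3)
Average length = Σ p(s) × length(s) = 1.6552 bits


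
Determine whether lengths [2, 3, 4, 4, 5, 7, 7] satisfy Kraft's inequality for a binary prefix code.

Kraft inequality: Σ 2^(-l_i) ≤ 1 for prefix-free code
Calculating: 2^(-2) + 2^(-3) + 2^(-4) + 2^(-4) + 2^(-5) + 2^(-7) + 2^(-7)
= 0.25 + 0.125 + 0.0625 + 0.0625 + 0.03125 + 0.0078125 + 0.0078125
= 0.5469
Since 0.5469 ≤ 1, prefix-free code exists


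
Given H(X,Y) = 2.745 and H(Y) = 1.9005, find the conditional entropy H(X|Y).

Chain rule: H(X,Y) = H(X|Y) + H(Y)
H(X|Y) = H(X,Y) - H(Y) = 2.745 - 1.9005 = 0.8445 bits


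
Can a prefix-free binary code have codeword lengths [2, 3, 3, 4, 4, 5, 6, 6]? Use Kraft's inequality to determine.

Kraft inequality: Σ 2^(-l_i) ≤ 1 for prefix-free code
Calculating: 2^(-2) + 2^(-3) + 2^(-3) + 2^(-4) + 2^(-4) + 2^(-5) + 2^(-6) + 2^(-6)
= 0.25 + 0.125 + 0.125 + 0.0625 + 0.0625 + 0.03125 + 0.015625 + 0.015625
= 0.6875
Since 0.6875 ≤ 1, prefix-free code exists


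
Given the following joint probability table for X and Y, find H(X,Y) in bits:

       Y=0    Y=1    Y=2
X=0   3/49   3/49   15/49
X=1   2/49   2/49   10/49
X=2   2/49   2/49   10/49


H(X,Y) = -Σ p(x,y) log₂ p(x,y)
  p(0,0)=3/49: -0.0612 × log₂(0.0612) = 0.2467
  p(0,1)=3/49: -0.0612 × log₂(0.0612) = 0.2467
  p(0,2)=15/49: -0.3061 × log₂(0.3061) = 0.5228
  p(1,0)=2/49: -0.0408 × log₂(0.0408) = 0.1884
  p(1,1)=2/49: -0.0408 × log₂(0.0408) = 0.1884
  p(1,2)=10/49: -0.2041 × log₂(0.2041) = 0.4679
  p(2,0)=2/49: -0.0408 × log₂(0.0408) = 0.1884
  p(2,1)=2/49: -0.0408 × log₂(0.0408) = 0.1884
  p(2,2)=10/49: -0.2041 × log₂(0.2041) = 0.4679
H(X,Y) = 2.7055 bits


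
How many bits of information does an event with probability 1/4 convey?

Information content I(x) = -log₂(p(x))
I = -log₂(1/4) = -log₂(0.2500)
I = 2.0000 bits


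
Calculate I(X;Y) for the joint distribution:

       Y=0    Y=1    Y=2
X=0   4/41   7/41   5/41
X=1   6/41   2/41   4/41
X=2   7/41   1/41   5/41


H(X) = 1.5740, H(Y) = 1.5525, H(X,Y) = 3.0153
I(X;Y) = H(X) + H(Y) - H(X,Y) = 0.1112 bits


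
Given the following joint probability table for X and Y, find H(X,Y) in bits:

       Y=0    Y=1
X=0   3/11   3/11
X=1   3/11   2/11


H(X,Y) = -Σ p(x,y) log₂ p(x,y)
  p(0,0)=3/11: -0.2727 × log₂(0.2727) = 0.5112
  p(0,1)=3/11: -0.2727 × log₂(0.2727) = 0.5112
  p(1,0)=3/11: -0.2727 × log₂(0.2727) = 0.5112
  p(1,1)=2/11: -0.1818 × log₂(0.1818) = 0.4472
H(X,Y) = 1.9808 bits


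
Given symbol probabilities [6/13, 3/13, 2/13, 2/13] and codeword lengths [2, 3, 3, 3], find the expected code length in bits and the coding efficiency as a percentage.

Average length L = Σ p_i × l_i = 2.5385 bits
Entropy H = 1.8339 bits
Efficiency η = H/L × 100% = 72.25%


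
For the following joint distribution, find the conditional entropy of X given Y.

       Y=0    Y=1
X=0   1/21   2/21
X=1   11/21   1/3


H(X|Y) = Σ_y p(y) H(X|Y=y)
  p(Y=0) = 4/7, H(X|Y=0) = 0.4138
  p(Y=1) = 3/7, H(X|Y=1) = 0.7642
H(X|Y) = 0.5714×0.4138 + 0.4286×0.7642 = 0.5640 bits


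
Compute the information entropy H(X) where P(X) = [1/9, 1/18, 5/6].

H(X) = -Σ p(x) log₂ p(x)
  -1/9 × log₂(1/9) = 0.3522
  -1/18 × log₂(1/18) = 0.2317
  -5/6 × log₂(5/6) = 0.2192
H(X) = 0.8031 bits


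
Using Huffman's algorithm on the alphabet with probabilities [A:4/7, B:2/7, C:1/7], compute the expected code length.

Huffman tree construction:
Combine smallest probabilities repeatedly
Resulting codes:
  A: 1 (length 1)
  B: 01 (length 2)
  C: 00 (length 2)
Average length = Σ p(s) × length(s) = 1.4286 bits


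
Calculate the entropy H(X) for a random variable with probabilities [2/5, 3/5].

H(X) = -Σ p(x) log₂ p(x)
  -2/5 × log₂(2/5) = 0.5288
  -3/5 × log₂(3/5) = 0.4422
H(X) = 0.9710 bits


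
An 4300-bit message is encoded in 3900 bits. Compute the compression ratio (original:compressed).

Compression ratio = Original / Compressed
= 4300 / 3900 = 1.10:1


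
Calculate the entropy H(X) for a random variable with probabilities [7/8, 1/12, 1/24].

H(X) = -Σ p(x) log₂ p(x)
  -7/8 × log₂(7/8) = 0.1686
  -1/12 × log₂(1/12) = 0.2987
  -1/24 × log₂(1/24) = 0.1910
H(X) = 0.6584 bits


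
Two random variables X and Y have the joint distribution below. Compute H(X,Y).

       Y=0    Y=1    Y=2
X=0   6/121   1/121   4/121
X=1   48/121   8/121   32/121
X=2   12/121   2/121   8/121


H(X,Y) = -Σ p(x,y) log₂ p(x,y)
  p(0,0)=6/121: -0.0496 × log₂(0.0496) = 0.2149
  p(0,1)=1/121: -0.0083 × log₂(0.0083) = 0.0572
  p(0,2)=4/121: -0.0331 × log₂(0.0331) = 0.1626
  p(1,0)=48/121: -0.3967 × log₂(0.3967) = 0.5292
  p(1,1)=8/121: -0.0661 × log₂(0.0661) = 0.2591
  p(1,2)=32/121: -0.2645 × log₂(0.2645) = 0.5075
  p(2,0)=12/121: -0.0992 × log₂(0.0992) = 0.3306
  p(2,1)=2/121: -0.0165 × log₂(0.0165) = 0.0978
  p(2,2)=8/121: -0.0661 × log₂(0.0661) = 0.2591
H(X,Y) = 2.4180 bits


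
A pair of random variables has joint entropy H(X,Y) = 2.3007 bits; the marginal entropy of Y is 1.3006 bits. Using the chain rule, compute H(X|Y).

Chain rule: H(X,Y) = H(X|Y) + H(Y)
H(X|Y) = H(X,Y) - H(Y) = 2.3007 - 1.3006 = 1.0001 bits


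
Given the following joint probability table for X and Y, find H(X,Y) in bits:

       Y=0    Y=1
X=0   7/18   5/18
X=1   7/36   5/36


H(X,Y) = -Σ p(x,y) log₂ p(x,y)
  p(0,0)=7/18: -0.3889 × log₂(0.3889) = 0.5299
  p(0,1)=5/18: -0.2778 × log₂(0.2778) = 0.5133
  p(1,0)=7/36: -0.1944 × log₂(0.1944) = 0.4594
  p(1,1)=5/36: -0.1389 × log₂(0.1389) = 0.3956
H(X,Y) = 1.8982 bits


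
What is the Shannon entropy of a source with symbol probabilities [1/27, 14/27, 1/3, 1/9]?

H(X) = -Σ p(x) log₂ p(x)
  -1/27 × log₂(1/27) = 0.1761
  -14/27 × log₂(14/27) = 0.4913
  -1/3 × log₂(1/3) = 0.5283
  -1/9 × log₂(1/9) = 0.3522
H(X) = 1.5480 bits


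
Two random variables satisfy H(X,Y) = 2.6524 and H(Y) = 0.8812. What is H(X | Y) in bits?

Chain rule: H(X,Y) = H(X|Y) + H(Y)
H(X|Y) = H(X,Y) - H(Y) = 2.6524 - 0.8812 = 1.7712 bits


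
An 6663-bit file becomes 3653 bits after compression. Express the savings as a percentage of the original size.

Space savings = (1 - Compressed/Original) × 100%
= (1 - 3653/6663) × 100%
= 45.17%


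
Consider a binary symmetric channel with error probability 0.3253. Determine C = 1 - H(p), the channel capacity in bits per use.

For BSC with error probability p:
C = 1 - H(p) where H(p) is binary entropy
H(0.3253) = -0.3253 × log₂(0.3253) - 0.6747 × log₂(0.6747)
H(p) = 0.9101
C = 1 - 0.9101 = 0.0899 bits/use


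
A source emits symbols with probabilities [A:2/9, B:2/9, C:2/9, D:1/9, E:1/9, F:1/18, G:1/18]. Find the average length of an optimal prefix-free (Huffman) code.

Huffman tree construction:
Combine smallest probabilities repeatedly
Resulting codes:
  A: 111 (length 3)
  B: 00 (length 2)
  C: 01 (length 2)
  D: 100 (length 3)
  E: 101 (length 3)
  F: 1100 (length 4)
  G: 1101 (length 4)
Average length = Σ p(s) × length(s) = 2.6667 bits


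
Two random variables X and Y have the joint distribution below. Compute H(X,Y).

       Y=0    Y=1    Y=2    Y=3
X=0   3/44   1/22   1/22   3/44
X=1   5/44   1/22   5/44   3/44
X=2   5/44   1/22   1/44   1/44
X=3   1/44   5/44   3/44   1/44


H(X,Y) = -Σ p(x,y) log₂ p(x,y)
  p(0,0)=3/44: -0.0682 × log₂(0.0682) = 0.2642
  p(0,1)=1/22: -0.0455 × log₂(0.0455) = 0.2027
  p(0,2)=1/22: -0.0455 × log₂(0.0455) = 0.2027
  p(0,3)=3/44: -0.0682 × log₂(0.0682) = 0.2642
  p(1,0)=5/44: -0.1136 × log₂(0.1136) = 0.3565
  p(1,1)=1/22: -0.0455 × log₂(0.0455) = 0.2027
  p(1,2)=5/44: -0.1136 × log₂(0.1136) = 0.3565
  p(1,3)=3/44: -0.0682 × log₂(0.0682) = 0.2642
  p(2,0)=5/44: -0.1136 × log₂(0.1136) = 0.3565
  p(2,1)=1/22: -0.0455 × log₂(0.0455) = 0.2027
  p(2,2)=1/44: -0.0227 × log₂(0.0227) = 0.1241
  p(2,3)=1/44: -0.0227 × log₂(0.0227) = 0.1241
  p(3,0)=1/44: -0.0227 × log₂(0.0227) = 0.1241
  p(3,1)=5/44: -0.1136 × log₂(0.1136) = 0.3565
  p(3,2)=3/44: -0.0682 × log₂(0.0682) = 0.2642
  p(3,3)=1/44: -0.0227 × log₂(0.0227) = 0.1241
H(X,Y) = 3.7899 bits


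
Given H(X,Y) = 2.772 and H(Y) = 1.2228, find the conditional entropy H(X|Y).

Chain rule: H(X,Y) = H(X|Y) + H(Y)
H(X|Y) = H(X,Y) - H(Y) = 2.772 - 1.2228 = 1.5492 bits


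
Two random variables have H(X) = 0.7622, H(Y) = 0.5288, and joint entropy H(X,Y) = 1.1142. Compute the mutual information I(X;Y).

I(X;Y) = H(X) + H(Y) - H(X,Y)
I(X;Y) = 0.7622 + 0.5288 - 1.1142 = 0.1768 bits


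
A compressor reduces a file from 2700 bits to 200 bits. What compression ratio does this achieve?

Compression ratio = Original / Compressed
= 2700 / 200 = 13.50:1


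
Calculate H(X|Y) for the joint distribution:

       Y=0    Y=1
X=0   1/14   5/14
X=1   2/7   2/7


H(X|Y) = Σ_y p(y) H(X|Y=y)
  p(Y=0) = 5/14, H(X|Y=0) = 0.7219
  p(Y=1) = 9/14, H(X|Y=1) = 0.9911
H(X|Y) = 0.3571×0.7219 + 0.6429×0.9911 = 0.8950 bits


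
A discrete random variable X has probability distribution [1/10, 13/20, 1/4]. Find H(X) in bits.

H(X) = -Σ p(x) log₂ p(x)
  -1/10 × log₂(1/10) = 0.3322
  -13/20 × log₂(13/20) = 0.4040
  -1/4 × log₂(1/4) = 0.5000
H(X) = 1.2362 bits


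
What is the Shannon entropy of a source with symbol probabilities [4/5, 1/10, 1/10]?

H(X) = -Σ p(x) log₂ p(x)
  -4/5 × log₂(4/5) = 0.2575
  -1/10 × log₂(1/10) = 0.3322
  -1/10 × log₂(1/10) = 0.3322
H(X) = 0.9219 bits


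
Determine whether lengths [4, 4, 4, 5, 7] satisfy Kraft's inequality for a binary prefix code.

Kraft inequality: Σ 2^(-l_i) ≤ 1 for prefix-free code
Calculating: 2^(-4) + 2^(-4) + 2^(-4) + 2^(-5) + 2^(-7)
= 0.0625 + 0.0625 + 0.0625 + 0.03125 + 0.0078125
= 0.2266
Since 0.2266 ≤ 1, prefix-free code exists


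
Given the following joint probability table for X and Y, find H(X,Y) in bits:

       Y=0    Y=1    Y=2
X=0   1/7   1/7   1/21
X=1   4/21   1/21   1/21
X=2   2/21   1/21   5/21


H(X,Y) = -Σ p(x,y) log₂ p(x,y)
  p(0,0)=1/7: -0.1429 × log₂(0.1429) = 0.4011
  p(0,1)=1/7: -0.1429 × log₂(0.1429) = 0.4011
  p(0,2)=1/21: -0.0476 × log₂(0.0476) = 0.2092
  p(1,0)=4/21: -0.1905 × log₂(0.1905) = 0.4557
  p(1,1)=1/21: -0.0476 × log₂(0.0476) = 0.2092
  p(1,2)=1/21: -0.0476 × log₂(0.0476) = 0.2092
  p(2,0)=2/21: -0.0952 × log₂(0.0952) = 0.3231
  p(2,1)=1/21: -0.0476 × log₂(0.0476) = 0.2092
  p(2,2)=5/21: -0.2381 × log₂(0.2381) = 0.4929
H(X,Y) = 2.9104 bits


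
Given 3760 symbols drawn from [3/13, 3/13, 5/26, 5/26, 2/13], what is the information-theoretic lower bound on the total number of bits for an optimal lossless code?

Entropy H = 2.3066 bits/symbol
Minimum bits = H × n = 2.3066 × 3760
= 8672.96 bits


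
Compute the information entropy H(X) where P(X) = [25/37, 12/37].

H(X) = -Σ p(x) log₂ p(x)
  -25/37 × log₂(25/37) = 0.3822
  -12/37 × log₂(12/37) = 0.5269
H(X) = 0.9090 bits


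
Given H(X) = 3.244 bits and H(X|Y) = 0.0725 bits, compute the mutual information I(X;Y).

I(X;Y) = H(X) - H(X|Y)
I(X;Y) = 3.244 - 0.0725 = 3.1715 bits


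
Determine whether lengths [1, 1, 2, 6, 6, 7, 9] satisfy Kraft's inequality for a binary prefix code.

Kraft inequality: Σ 2^(-l_i) ≤ 1 for prefix-free code
Calculating: 2^(-1) + 2^(-1) + 2^(-2) + 2^(-6) + 2^(-6) + 2^(-7) + 2^(-9)
= 0.5 + 0.5 + 0.25 + 0.015625 + 0.015625 + 0.0078125 + 0.001953125
= 1.2910
Since 1.2910 > 1, prefix-free code does not exist


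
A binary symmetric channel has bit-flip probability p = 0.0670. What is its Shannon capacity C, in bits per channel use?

For BSC with error probability p:
C = 1 - H(p) where H(p) is binary entropy
H(0.0670) = -0.0670 × log₂(0.0670) - 0.9330 × log₂(0.9330)
H(p) = 0.3546
C = 1 - 0.3546 = 0.6454 bits/use


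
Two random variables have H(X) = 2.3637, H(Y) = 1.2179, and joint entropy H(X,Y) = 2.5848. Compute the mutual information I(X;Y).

I(X;Y) = H(X) + H(Y) - H(X,Y)
I(X;Y) = 2.3637 + 1.2179 - 2.5848 = 0.9968 bits


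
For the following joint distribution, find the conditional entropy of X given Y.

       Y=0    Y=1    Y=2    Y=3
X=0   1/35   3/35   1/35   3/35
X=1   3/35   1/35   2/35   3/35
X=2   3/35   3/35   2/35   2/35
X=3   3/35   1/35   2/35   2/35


H(X|Y) = Σ_y p(y) H(X|Y=y)
  p(Y=0) = 2/7, H(X|Y=0) = 1.8955
  p(Y=1) = 8/35, H(X|Y=1) = 1.8113
  p(Y=2) = 1/5, H(X|Y=2) = 1.9502
  p(Y=3) = 2/7, H(X|Y=3) = 1.9710
H(X|Y) = 0.2857×1.8955 + 0.2286×1.8113 + 0.2000×1.9502 + 0.2857×1.9710 = 1.9087 bits


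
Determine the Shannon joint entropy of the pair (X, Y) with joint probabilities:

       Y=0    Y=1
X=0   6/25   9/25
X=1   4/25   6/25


H(X,Y) = -Σ p(x,y) log₂ p(x,y)
  p(0,0)=6/25: -0.2400 × log₂(0.2400) = 0.4941
  p(0,1)=9/25: -0.3600 × log₂(0.3600) = 0.5306
  p(1,0)=4/25: -0.1600 × log₂(0.1600) = 0.4230
  p(1,1)=6/25: -0.2400 × log₂(0.2400) = 0.4941
H(X,Y) = 1.9419 bits


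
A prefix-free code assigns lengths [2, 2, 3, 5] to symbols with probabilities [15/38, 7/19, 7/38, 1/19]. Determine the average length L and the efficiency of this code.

Average length L = Σ p_i × l_i = 2.3421 bits
Entropy H = 1.7332 bits
Efficiency η = H/L × 100% = 74.00%


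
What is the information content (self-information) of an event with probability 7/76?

Information content I(x) = -log₂(p(x))
I = -log₂(7/76) = -log₂(0.0921)
I = 3.4406 bits
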